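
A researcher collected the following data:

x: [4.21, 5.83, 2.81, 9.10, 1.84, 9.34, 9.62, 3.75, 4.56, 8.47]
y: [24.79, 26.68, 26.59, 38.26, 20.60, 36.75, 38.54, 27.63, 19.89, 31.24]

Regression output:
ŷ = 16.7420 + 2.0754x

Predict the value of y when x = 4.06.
ŷ = 25.1681

Plug x = 4.06 into the fitted line:

ŷ = 16.7420 + 2.0754 × 4.06
ŷ = 16.7420 + 8.4261
ŷ = 25.1681

This is a point prediction; actual observations scatter around it by roughly the residual standard deviation.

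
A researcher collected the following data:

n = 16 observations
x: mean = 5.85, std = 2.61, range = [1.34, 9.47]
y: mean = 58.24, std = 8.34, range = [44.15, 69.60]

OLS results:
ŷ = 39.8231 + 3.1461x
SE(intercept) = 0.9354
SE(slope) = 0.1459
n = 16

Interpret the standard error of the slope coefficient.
SE(β̂₁) = 0.1459 is the estimated standard deviation of the slope estimate across repeated samples; relative to β̂₁ = 3.1461 that is 4.6%, a precise estimate.

SE(β̂₁) = s / √Sxx, where s is the residual standard deviation and Sxx = Σ(x − x̄)². It is the yardstick for how far β̂₁ = 3.1461 could plausibly be from the true slope.

Relative precision:
- SE / |β̂₁| = 0.1459 / 3.1461 = 4.6%
- Rule of thumb (under 20%: precise; 20% to under 50%: moderately precise; 50% or more: imprecise) → precise

Link to interval estimation: a confidence interval for β₁ is β̂₁ ± t* × 0.1459, so SE sets the half-width per unit of t*.

What drives SE(β̂₁): wider spread of x values → smaller SE.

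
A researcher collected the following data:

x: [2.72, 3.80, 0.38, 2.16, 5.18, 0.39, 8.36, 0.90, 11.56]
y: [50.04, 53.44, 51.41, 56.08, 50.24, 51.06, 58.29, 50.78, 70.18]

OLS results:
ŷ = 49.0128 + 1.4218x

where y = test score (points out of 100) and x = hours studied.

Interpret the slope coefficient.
An increase of one hour in study time is associated with a 1.4218 points increase in predicted test score.

The slope coefficient β₁ = 1.4218 represents the marginal effect of study time on test score.

Interpretation:
- Study time up by 1 hour → predicted test score increases by 1.4218 points
- This is a linear approximation: the same per-unit change is assumed across the whole observed x range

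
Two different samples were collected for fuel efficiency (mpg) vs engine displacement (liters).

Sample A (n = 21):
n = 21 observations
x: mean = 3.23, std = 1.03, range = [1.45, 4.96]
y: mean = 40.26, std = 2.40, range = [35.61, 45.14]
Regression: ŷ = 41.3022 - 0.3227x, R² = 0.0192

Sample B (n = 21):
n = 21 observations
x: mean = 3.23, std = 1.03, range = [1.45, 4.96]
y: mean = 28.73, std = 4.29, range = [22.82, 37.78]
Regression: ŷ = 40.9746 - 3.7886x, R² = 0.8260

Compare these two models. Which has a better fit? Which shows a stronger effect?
Model B has the better fit (R² = 0.8260 vs 0.0192). Model B shows the stronger effect (|β₁| = 3.7886 vs 0.3227).

Model Comparison:

Fit — compare R²:
- Model A: R² = 0.0192 → 1.92% of variance in fuel efficiency explained
- Model B: R² = 0.8260 → 82.60% of variance in fuel efficiency explained
- 0.8260 > 0.0192 → Model B has the better fit

Strength of effect — compare |β₁|:
- Model A: β₁ = -0.3227 → predicted fuel efficiency falls 0.3227 mpg per additional liter of engine displacement
- Model B: β₁ = -3.7886 → predicted fuel efficiency falls 3.7886 mpg per additional liter of engine displacement
- |-0.3227| < |-3.7886| → Model B shows the stronger marginal effect

Note: R² measures how tightly points cluster around the line; β₁ measures how steep the line is — they answer different questions.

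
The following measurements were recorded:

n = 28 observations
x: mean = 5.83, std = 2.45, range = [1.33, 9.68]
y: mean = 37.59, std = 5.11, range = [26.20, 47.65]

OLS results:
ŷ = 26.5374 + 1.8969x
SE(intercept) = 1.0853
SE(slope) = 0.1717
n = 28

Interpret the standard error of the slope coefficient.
SE(β̂₁) = 0.1717 is the estimated standard deviation of the slope estimate across repeated samples; relative to β̂₁ = 1.8969 that is 9.1%, a precise estimate.

SE(β̂₁) = s / √Sxx, where s is the residual standard deviation and Sxx = Σ(x − x̄)². It is the yardstick for how far β̂₁ = 1.8969 could plausibly be from the true slope.

Relative precision:
- SE / |β̂₁| = 0.1717 / 1.8969 = 9.1%
- Rule of thumb (under 20%: precise; 20% to under 50%: moderately precise; 50% or more: imprecise) → precise

Rough 95% range (±2 SE): 1.8969 ± 0.3434 → (1.5535, 2.2403).

What drives SE(β̂₁): more residual scatter → larger SE; wider spread of x values → smaller SE.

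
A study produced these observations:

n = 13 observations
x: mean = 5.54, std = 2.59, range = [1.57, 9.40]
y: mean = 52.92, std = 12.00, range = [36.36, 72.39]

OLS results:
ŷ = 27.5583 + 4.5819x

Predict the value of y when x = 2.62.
ŷ = 39.5629

To predict y for x = 2.62, substitute into the regression equation:

ŷ = 27.5583 + 4.5819 × 2.62
ŷ = 27.5583 + 12.0046
ŷ = 39.5629

This is a point prediction; actual observations scatter around it by roughly the residual standard deviation.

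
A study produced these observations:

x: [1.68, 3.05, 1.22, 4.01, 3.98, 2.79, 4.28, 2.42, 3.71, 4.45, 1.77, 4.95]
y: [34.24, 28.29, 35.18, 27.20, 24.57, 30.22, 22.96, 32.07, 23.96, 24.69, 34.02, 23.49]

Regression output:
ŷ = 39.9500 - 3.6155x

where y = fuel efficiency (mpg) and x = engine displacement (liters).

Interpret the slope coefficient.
For each additional liter of engine displacement, predicted fuel efficiency decreases by approximately 3.6155 mpg.

β₁ = -3.6155 is the change in predicted fuel efficiency (mpg) per additional liter of engine displacement.

Interpretation:
- Engine displacement up by 1 liter → predicted fuel efficiency decreases by 3.6155 mpg
- The effect is assumed constant over the observed range of x (linearity)

The intercept β₀ = 39.9500 is the predicted fuel efficiency when engine displacement = 0; since the smallest observed x is 1.22, this is an extrapolation and mainly anchors the line.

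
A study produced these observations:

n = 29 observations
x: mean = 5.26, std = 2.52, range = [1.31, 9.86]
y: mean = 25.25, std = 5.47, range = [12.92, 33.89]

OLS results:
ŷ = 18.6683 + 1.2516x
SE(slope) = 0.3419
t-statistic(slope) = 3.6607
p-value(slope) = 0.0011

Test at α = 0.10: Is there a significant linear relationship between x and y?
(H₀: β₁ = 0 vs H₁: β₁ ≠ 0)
Since p-value = 0.0011 < α = 0.10, reject H₀ — the slope is significantly different from 0.

Hypothesis test for the slope coefficient:

H₀: β₁ = 0 (no linear relationship)
H₁: β₁ ≠ 0 (linear relationship exists)

Test statistic: t = β̂₁ / SE(β̂₁) = 1.2516 / 0.3419 = 3.6607

With df = 27, the two-sided p-value for |t| = 3.6607 is 0.0011.

Decision rule: reject H₀ if p-value < α.
p-value = 0.0011 < α = 0.10 → reject H₀.

At α = 0.10 the data do provide convincing evidence of a nonzero slope.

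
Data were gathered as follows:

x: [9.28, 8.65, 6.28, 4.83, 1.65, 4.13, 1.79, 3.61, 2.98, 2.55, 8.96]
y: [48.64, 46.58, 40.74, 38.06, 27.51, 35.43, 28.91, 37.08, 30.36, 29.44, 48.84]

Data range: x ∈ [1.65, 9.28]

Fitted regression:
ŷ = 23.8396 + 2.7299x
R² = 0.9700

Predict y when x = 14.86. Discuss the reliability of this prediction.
The equation gives ŷ = 64.4059; however x = 14.86 is 5.58 units above the observed range, so this extrapolated value should not be trusted.

Prediction calculation:
ŷ = 23.8396 + 2.7299 × 14.86
ŷ = 64.4059

Reliability:
- Data range: x ∈ [1.65, 9.28]
- Prediction point: x = 14.86 is 5.58 units above the observed range → this is EXTRAPOLATION, not interpolation

Why that matters here:
- Real relationships often flatten, saturate, or turn nonlinear at extremes
- R² describes fit only over the sampled x values; it says nothing about behaviour beyond them
- The linear relationship may not hold outside the observed range

Report the number if required, but flag clearly that it is an extrapolation.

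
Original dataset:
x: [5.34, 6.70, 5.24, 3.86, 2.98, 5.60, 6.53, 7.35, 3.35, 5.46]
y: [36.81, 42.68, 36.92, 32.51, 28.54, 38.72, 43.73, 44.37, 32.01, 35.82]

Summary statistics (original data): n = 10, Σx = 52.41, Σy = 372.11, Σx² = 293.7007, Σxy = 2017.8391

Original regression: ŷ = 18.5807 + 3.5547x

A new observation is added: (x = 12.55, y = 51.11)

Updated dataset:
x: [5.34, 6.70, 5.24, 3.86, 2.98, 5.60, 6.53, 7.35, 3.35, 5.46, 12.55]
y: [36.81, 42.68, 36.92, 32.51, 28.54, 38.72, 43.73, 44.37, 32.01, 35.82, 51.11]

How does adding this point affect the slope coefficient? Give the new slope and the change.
The slope changes from 3.5547 to 2.3668 (change of -1.1879, or -33.4%).

x = 12.55 lies well outside the original x-range [2.98, 7.35] (x̄ ≈ 5.24), so this observation has high leverage and can move the slope substantially.

Step 1: Update the sums with the new point (n goes from 10 to 11)
Σx  = 52.41 + 12.55 = 64.96
Σy  = 372.11 + 51.11 = 423.22
Σx² = 293.7007 + 12.55² = 293.7007 + 157.5025 = 451.2032
Σxy = 2017.8391 + 12.55×51.11 = 2017.8391 + 641.4305 = 2659.2696

Step 2: Recompute the slope with b₁ = (nΣxy − ΣxΣy) / (nΣx² − (Σx)²)
Numerator   = 11×2659.2696 − 64.96×423.22 = 29251.9656 − 27492.3712 = 1759.5944
Denominator = 11×451.2032 − 64.96² = 4963.2352 − 4219.8016 = 743.4336
b₁(new) = 1759.5944 / 743.4336 = 2.3668

(Same formula on the original sums: (10×2017.8391 − 52.41×372.11) / (10×293.7007 − 52.41²) = 676.1059 / 190.1989 = 3.5547, matching the given fit.)

Step 3: Change in slope
Δβ₁ = 2.3668 − 3.5547 = -1.1879
Relative change = -1.1879 / 3.5547 × 100% = -33.4%
→ the slope decreases when the point is added.

A high-leverage point only changes the slope if it is off the original line; here y = 51.11 is below the original trend, so the slope decreases.
In practice: refit with and without it and report both if conclusions differ; examine leverage (hᵢ) and Cook's distance rather than deleting it automatically.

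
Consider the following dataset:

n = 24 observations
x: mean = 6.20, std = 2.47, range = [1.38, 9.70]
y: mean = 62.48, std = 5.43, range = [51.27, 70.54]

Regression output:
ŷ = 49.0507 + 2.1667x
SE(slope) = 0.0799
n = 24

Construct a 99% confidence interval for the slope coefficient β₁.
The 99% CI for β₁ is (1.9415, 2.3919)

Confidence interval for the slope:

The 99% CI for β₁ is: β̂₁ ± t*(α/2, n-2) × SE(β̂₁)

Step 1: Find critical t-value
- Confidence level = 0.99
- Degrees of freedom = n - 2 = 24 - 2 = 22
- t*(α/2, 22) = 2.8188

Step 2: Calculate margin of error
Margin = 2.8188 × 0.0799 = 0.2252

Step 3: Construct interval
CI = 2.1667 ± 0.2252
CI = (1.9415, 2.3919)

Interpretation: intervals built this way capture the true β₁ in 99% of repeated samples; here the plausible range for the per-unit effect of x on y is 1.9415 to 2.3919.
Both endpoints are positive, so the data support a genuinely positive slope at this confidence level.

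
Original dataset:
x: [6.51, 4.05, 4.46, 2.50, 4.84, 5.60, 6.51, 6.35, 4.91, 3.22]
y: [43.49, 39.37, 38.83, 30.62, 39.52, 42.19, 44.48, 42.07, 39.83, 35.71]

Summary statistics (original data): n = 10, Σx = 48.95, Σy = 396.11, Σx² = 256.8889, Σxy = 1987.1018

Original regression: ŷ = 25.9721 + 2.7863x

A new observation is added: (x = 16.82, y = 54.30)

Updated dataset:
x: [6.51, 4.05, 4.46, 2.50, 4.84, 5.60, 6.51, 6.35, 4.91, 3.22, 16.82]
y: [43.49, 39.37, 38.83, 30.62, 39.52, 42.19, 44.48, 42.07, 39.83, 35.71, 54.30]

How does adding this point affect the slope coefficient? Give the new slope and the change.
New slope β₁ = 1.4151 versus 2.7863 before: a change of -1.3712 (-49.2%).

The new point has HIGH LEVERAGE: x = 16.82 is far from the original mean x̄ = 48.95/10 ≈ 4.90 (original range [2.50, 6.51]).

Step 1: Update the sums with the new point (n goes from 10 to 11)
Σx  = 48.95 + 16.82 = 65.77
Σy  = 396.11 + 54.30 = 450.41
Σx² = 256.8889 + 16.82² = 256.8889 + 282.9124 = 539.8013
Σxy = 1987.1018 + 16.82×54.30 = 1987.1018 + 913.3260 = 2900.4278

Step 2: Recompute the slope with b₁ = (nΣxy − ΣxΣy) / (nΣx² − (Σx)²)
Numerator   = 11×2900.4278 − 65.77×450.41 = 31904.7058 − 29623.4657 = 2281.2401
Denominator = 11×539.8013 − 65.77² = 5937.8143 − 4325.6929 = 1612.1214
b₁(new) = 2281.2401 / 1612.1214 = 1.4151

(Same formula on the original sums: (10×1987.1018 − 48.95×396.11) / (10×256.8889 − 48.95²) = 481.4335 / 172.7865 = 2.7863, matching the given fit.)

Step 3: Change in slope
Δβ₁ = 1.4151 − 2.7863 = -1.3712
Relative change = -1.3712 / 2.7863 × 100% = -49.2%
→ the slope decreases when the point is added.

Because the point sits below the extension of the original line at a high-leverage x, it tilts the fit down.
In practice: investigate whether it comes from the same population as the rest of the sample; examine leverage (hᵢ) and Cook's distance rather than deleting it automatically.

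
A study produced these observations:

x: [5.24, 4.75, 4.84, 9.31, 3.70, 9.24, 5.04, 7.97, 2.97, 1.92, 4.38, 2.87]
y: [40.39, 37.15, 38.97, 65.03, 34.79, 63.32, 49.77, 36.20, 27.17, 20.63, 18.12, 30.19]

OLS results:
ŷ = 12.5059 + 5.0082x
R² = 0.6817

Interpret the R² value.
R² = 0.6817 means 68.17% of the variation in y is explained by the linear relationship with x. This indicates a moderate fit.

R² = 1 − SS_res/SS_tot compares the residual scatter to the total scatter of y about its mean.

Here R² = 0.6817:
- Explained: 68.17% of the variation in y
- Unexplained (residual): 100% − 68.17% = 31.83%
- Rule of thumb (below 0.3 weak; 0.3 to below 0.7 moderate; 0.7 and above strong) → moderate

Note: R² never decreases when predictors are added, so it should not be used alone to compare models of different size.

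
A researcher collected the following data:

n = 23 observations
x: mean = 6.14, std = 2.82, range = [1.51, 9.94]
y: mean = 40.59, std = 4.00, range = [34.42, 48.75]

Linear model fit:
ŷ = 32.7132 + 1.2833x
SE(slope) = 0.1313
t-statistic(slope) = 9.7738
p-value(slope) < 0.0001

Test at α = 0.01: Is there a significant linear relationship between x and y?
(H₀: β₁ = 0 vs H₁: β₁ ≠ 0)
p-value < 0.0001 < α = 0.01, so we reject H₀. The relationship is significant.

Hypothesis test for the slope coefficient:

H₀: β₁ = 0 (no linear relationship)
H₁: β₁ ≠ 0 (linear relationship exists)

Test statistic: t = β̂₁ / SE(β̂₁) = 1.2833 / 0.1313 = 9.7738

The p-value (<0.0001) is the probability, under H₀, of a t-statistic at least as extreme as |t| = 9.7738 (two-sided, df = n − 2 = 21).

Decision rule: reject H₀ if p-value < α.
p-value < 0.0001 < α = 0.01 → reject H₀.

At α = 0.01 the data do provide convincing evidence of a nonzero slope.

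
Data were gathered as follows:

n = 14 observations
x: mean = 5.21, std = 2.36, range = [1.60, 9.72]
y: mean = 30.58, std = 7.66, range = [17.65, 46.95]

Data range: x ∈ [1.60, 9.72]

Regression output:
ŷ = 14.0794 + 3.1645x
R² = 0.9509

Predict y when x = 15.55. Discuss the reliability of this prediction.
The equation gives ŷ = 63.2874; however x = 15.55 is 5.83 units above the observed range, so this extrapolated value should not be trusted.

Prediction calculation:
ŷ = 14.0794 + 3.1645 × 15.55
ŷ = 63.2874

Reliability:
- Data range: x ∈ [1.60, 9.72]
- Prediction point: x = 15.55 is 5.83 units above the observed range → this is EXTRAPOLATION, not interpolation

Why that matters here:
- There are no observations near this x to validate the fitted line there
- Real relationships often flatten, saturate, or turn nonlinear at extremes

Report the number if required, but flag clearly that it is an extrapolation.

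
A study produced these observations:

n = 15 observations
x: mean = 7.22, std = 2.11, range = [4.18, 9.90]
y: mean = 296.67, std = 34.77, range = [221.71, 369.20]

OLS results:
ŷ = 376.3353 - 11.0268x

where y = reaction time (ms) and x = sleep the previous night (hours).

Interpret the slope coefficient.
On average, reaction time is about 11.0268 ms lower for every extra hour of sleep.

The slope β₁ = -11.0268 gives the rate at which the fitted reaction time changes with sleep.

Interpretation:
- Sleep up by 1 hour → predicted reaction time decreases by 11.0268 ms
- This is a linear approximation: the same per-unit change is assumed across the whole observed x range
- The sign (−) gives the direction; the magnitude 11.0268 gives the size of the effect per hour

(β₀ = 376.3353 is the fitted value at x = 0 and is not part of the slope interpretation.)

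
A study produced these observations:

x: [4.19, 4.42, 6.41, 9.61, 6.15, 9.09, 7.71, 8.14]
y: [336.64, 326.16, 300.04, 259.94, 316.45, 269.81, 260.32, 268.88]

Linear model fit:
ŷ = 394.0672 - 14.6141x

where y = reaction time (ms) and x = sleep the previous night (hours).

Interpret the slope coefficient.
On average, reaction time is about 14.6141 ms lower for every extra hour of sleep.

β₁ = -14.6141 is the change in predicted reaction time (ms) per additional hour of sleep.

Interpretation:
- Sleep up by 1 hour → predicted reaction time decreases by 14.6141 ms
- The effect is assumed constant over the observed range of x (linearity)

(β₀ = 394.0672 is the fitted value at x = 0 and is not part of the slope interpretation.)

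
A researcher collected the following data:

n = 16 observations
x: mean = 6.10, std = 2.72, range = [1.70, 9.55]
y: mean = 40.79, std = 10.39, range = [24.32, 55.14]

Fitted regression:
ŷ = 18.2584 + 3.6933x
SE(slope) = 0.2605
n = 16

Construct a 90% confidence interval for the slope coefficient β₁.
The 90% CI for β₁ is (3.2345, 4.1521)

Confidence interval for the slope:

The 90% CI for β₁ is: β̂₁ ± t*(α/2, n-2) × SE(β̂₁)

Step 1: Find critical t-value
- Confidence level = 0.9
- Degrees of freedom = n - 2 = 16 - 2 = 14
- t*(α/2, 14) = 1.7613

Step 2: Calculate margin of error
Margin = 1.7613 × 0.2605 = 0.4588

Step 3: Construct interval
CI = 3.6933 ± 0.4588
CI = (3.2345, 4.1521)

Interpretation: We are 90% confident that the true slope β₁ lies between 3.2345 and 4.1521.
Since 0 is outside the interval, a two-sided test at α = 0.10 would reject H₀: β₁ = 0.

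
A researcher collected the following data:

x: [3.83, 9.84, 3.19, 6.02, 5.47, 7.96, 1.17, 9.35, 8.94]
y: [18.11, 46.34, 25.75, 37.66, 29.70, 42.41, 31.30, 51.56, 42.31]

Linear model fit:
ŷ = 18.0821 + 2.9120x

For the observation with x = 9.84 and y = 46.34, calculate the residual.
Residual = -0.3962

The residual is the difference between the actual value and the predicted value:

Residual = y - ŷ

Step 1: Calculate predicted value
ŷ = 18.0821 + 2.9120 × 9.84
ŷ = 46.7362

Step 2: Calculate residual
Residual = 46.34 - 46.7362
Residual = -0.3962

Interpretation: the model overestimates the actual value by 0.3962 at this point (negative residual → observation lies below the fitted line).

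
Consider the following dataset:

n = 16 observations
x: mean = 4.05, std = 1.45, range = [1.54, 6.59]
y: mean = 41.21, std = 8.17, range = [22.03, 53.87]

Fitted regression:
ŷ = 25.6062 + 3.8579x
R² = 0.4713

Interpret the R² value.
About 47.13% of the variability in y is accounted for by the regression on x (R² = 0.4713) — a moderate linear fit.

The coefficient of determination R² is the fraction of the total variation in y that the fitted line accounts for.

Here R² = 0.4713:
- Explained: 47.13% of the variation in y
- Unexplained (residual): 100% − 47.13% = 52.87%
- Rule of thumb (below 0.3 weak; 0.3 to below 0.7 moderate; 0.7 and above strong) → moderate

Equivalently, for simple linear regression R² = r², so |r| = √0.4713 ≈ 0.6865.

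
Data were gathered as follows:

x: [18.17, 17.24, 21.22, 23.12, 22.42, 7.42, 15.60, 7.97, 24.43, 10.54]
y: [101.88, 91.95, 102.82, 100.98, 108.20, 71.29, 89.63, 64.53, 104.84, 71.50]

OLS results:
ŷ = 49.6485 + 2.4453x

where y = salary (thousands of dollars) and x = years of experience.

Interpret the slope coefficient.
On average, salary is about 2.4453 thousand dollars higher for every extra year of experience.

The slope β₁ = 2.4453 gives the rate at which the fitted salary changes with experience.

Interpretation:
- Experience up by 1 year → predicted salary increases by 2.4453 thousand dollars
- The effect is assumed constant over the observed range of x (linearity)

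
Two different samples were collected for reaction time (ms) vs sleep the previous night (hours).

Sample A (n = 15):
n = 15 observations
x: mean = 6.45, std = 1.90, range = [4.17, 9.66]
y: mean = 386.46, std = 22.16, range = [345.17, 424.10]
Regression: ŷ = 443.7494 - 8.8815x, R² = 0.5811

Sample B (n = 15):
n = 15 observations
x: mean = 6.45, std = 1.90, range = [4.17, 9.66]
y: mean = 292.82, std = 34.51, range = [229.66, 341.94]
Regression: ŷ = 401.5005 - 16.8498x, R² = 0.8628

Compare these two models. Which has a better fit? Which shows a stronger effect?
Model B has the better fit (R² = 0.8628 vs 0.5811). Model B shows the stronger effect (|β₁| = 16.8498 vs 8.8815).

Model Comparison:

Goodness of fit (R²):
- Model A: R² = 0.5811 → 58.11% of variance in reaction time explained
- Model B: R² = 0.8628 → 86.28% of variance in reaction time explained
- 0.8628 > 0.5811 → Model B has the better fit

Which has the larger per-hour effect? (|β₁|)
- Model A: β₁ = -8.8815 → predicted reaction time falls 8.8815 ms per additional hour of sleep
- Model B: β₁ = -16.8498 → predicted reaction time falls 16.8498 ms per additional hour of sleep
- |-8.8815| < |-16.8498| → Model B shows the stronger marginal effect

Note: A steeper slope doesn't make a better model if the scatter around the line is large.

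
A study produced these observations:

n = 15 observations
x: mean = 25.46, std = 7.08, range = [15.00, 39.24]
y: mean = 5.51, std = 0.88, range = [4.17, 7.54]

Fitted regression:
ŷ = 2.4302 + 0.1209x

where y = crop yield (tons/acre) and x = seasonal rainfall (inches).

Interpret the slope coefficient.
For each additional inch of rainfall, predicted crop yield increases by approximately 0.1209 tons/acre.

β₁ = 0.1209 is the change in predicted crop yield (tons/acre) per additional inch of rainfall.

Interpretation:
- Rainfall up by 1 inch → predicted crop yield increases by 0.1209 tons/acre
- This is a linear approximation: the same per-unit change is assumed across the whole observed x range
- The slope describes association in these data, not necessarily a causal effect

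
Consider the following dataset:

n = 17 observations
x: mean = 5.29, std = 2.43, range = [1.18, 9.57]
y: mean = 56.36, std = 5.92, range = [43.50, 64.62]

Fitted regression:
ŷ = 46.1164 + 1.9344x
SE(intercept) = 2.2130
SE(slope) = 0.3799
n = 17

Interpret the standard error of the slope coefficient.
SE(β̂₁) = 0.3799 is the estimated standard deviation of the slope estimate across repeated samples; relative to β̂₁ = 1.9344 that is 19.6%, a precise estimate.

SE(β̂₁) = 0.3799 says: if we drew many samples of n = 17 from the same population and refit each time, the fitted slopes would scatter with a standard deviation of roughly 0.3799 around the true β₁.

Relative precision:
- SE / |β̂₁| = 0.3799 / 1.9344 = 19.6%
- Rule of thumb (under 20%: precise; 20% to under 50%: moderately precise; 50% or more: imprecise) → precise

Rough 95% range (±2 SE): 1.9344 ± 0.7598 → (1.1746, 2.6942).

What drives SE(β̂₁): more residual scatter → larger SE.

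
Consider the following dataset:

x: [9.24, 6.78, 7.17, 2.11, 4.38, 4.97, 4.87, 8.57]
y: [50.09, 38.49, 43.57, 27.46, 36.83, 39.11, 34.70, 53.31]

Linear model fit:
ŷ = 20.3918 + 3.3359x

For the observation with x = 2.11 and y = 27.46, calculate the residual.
Residual = 0.0295

The residual is the difference between the actual value and the predicted value:

Residual = y - ŷ

Step 1: Calculate predicted value
ŷ = 20.3918 + 3.3359 × 2.11
ŷ = 27.4305

Step 2: Calculate residual
Residual = 27.46 - 27.4305
Residual = 0.0295

Sign check: y > ŷ, so the point is above the line and the fit underestimates here.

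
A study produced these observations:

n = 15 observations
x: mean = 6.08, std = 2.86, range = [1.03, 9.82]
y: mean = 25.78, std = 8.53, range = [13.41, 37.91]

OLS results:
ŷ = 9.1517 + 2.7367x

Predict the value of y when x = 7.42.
ŷ = 29.4580

x = 7.42 lies inside the observed range [1.03, 9.82], so the fitted equation applies directly:

ŷ = 9.1517 + 2.7367 × 7.42
ŷ = 9.1517 + 20.3063
ŷ = 29.4580

This is a point prediction; actual observations scatter around it by roughly the residual standard deviation.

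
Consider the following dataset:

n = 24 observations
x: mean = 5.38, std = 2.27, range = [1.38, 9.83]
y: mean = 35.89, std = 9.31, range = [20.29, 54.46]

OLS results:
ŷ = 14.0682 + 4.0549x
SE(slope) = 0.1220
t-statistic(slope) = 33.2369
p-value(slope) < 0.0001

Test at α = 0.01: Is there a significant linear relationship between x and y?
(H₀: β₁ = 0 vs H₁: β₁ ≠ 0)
Reject H₀: p-value < 0.0001 < α = 0.01. The linear relationship is significant at the 1% level.

Hypothesis test for the slope coefficient:

H₀: β₁ = 0 (no linear relationship)
H₁: β₁ ≠ 0 (linear relationship exists)

Test statistic: t = β̂₁ / SE(β̂₁) = 4.0549 / 0.1220 = 33.2369

With df = 22, the two-sided p-value for |t| = 33.2369 is <0.0001.

Decision rule: reject H₀ if p-value < α.
p-value < 0.0001 < α = 0.01 → reject H₀.

At α = 0.01 the data do provide convincing evidence of a nonzero slope.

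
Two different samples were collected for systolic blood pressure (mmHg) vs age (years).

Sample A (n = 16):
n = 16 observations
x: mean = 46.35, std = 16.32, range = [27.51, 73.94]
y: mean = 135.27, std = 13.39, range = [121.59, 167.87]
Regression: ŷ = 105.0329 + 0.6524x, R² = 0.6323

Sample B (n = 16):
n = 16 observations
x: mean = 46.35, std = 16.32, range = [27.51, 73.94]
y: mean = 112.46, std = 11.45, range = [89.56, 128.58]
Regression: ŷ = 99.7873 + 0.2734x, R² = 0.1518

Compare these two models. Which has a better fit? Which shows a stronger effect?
Model A has the better fit (R² = 0.6323 vs 0.1518). Model A shows the stronger effect (|β₁| = 0.6524 vs 0.2734).

Model Comparison:

Which explains more variance? (R²)
- Model A: R² = 0.6323 → 63.23% of variance in blood pressure explained
- Model B: R² = 0.1518 → 15.18% of variance in blood pressure explained
- 0.6323 > 0.1518 → Model A has the better fit

Which has the larger per-year effect? (|β₁|)
- Model A: β₁ = 0.6524 → predicted blood pressure rises 0.6524 mmHg per additional year of age
- Model B: β₁ = 0.2734 → predicted blood pressure rises 0.2734 mmHg per additional year of age
- |0.6524| > |0.2734| → Model A shows the stronger marginal effect

Notes:
- The two samples could reflect different populations, time periods, or measurement quality.
- R² measures how tightly points cluster around the line; β₁ measures how steep the line is — they answer different questions.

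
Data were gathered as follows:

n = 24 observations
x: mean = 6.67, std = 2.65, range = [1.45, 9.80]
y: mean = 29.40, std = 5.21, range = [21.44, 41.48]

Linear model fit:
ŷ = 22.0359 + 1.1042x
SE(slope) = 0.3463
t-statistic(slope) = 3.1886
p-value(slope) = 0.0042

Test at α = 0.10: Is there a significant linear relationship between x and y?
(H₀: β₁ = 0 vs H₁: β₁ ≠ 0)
Reject H₀: p-value = 0.0042 < α = 0.10. The linear relationship is significant at the 10% level.

Hypothesis test for the slope coefficient:

H₀: β₁ = 0 (no linear relationship)
H₁: β₁ ≠ 0 (linear relationship exists)

Test statistic: t = β̂₁ / SE(β̂₁) = 1.1042 / 0.3463 = 3.1886

With df = 22, the two-sided p-value for |t| = 3.1886 is 0.0042.

Decision rule: reject H₀ if p-value < α.
p-value = 0.0042 < α = 0.10 → reject H₀.

There is sufficient evidence at the 10% significance level to conclude that a linear relationship exists between x and y.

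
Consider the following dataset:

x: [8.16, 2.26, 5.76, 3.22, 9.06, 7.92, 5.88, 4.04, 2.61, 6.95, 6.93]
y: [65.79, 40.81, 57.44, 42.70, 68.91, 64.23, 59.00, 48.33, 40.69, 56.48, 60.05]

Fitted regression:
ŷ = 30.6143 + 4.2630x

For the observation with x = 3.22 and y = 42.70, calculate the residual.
Residual = -1.6412

The residual is the difference between the actual value and the predicted value:

Residual = y - ŷ

Step 1: Calculate predicted value
ŷ = 30.6143 + 4.2630 × 3.22
ŷ = 44.3412

Step 2: Calculate residual
Residual = 42.70 - 44.3412
Residual = -1.6412

Interpretation: the model overestimates the actual value by 1.6412 at this point (negative residual → observation lies below the fitted line).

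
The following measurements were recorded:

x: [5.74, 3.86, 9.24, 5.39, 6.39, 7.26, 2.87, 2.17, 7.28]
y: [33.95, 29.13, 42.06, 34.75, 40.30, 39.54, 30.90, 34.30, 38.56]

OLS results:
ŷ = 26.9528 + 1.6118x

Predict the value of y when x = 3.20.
ŷ = 32.1106

Plug x = 3.20 into the fitted line:

ŷ = 26.9528 + 1.6118 × 3.20
ŷ = 26.9528 + 5.1578
ŷ = 32.1106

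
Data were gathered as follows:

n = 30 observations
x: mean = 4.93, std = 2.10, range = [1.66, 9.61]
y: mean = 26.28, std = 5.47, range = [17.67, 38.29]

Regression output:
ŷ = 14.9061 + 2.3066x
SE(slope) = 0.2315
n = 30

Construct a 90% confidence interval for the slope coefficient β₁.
The 90% CI for β₁ is (1.9128, 2.7004)

Confidence interval for the slope:

The 90% CI for β₁ is: β̂₁ ± t*(α/2, n-2) × SE(β̂₁)

Step 1: Find critical t-value
- Confidence level = 0.9
- Degrees of freedom = n - 2 = 30 - 2 = 28
- t*(α/2, 28) = 1.7011

Step 2: Calculate margin of error
Margin = 1.7011 × 0.2315 = 0.3938

Step 3: Construct interval
CI = 2.3066 ± 0.3938
CI = (1.9128, 2.7004)

Interpretation: We are 90% confident that the true slope β₁ lies between 1.9128 and 2.7004.
The interval does not include 0, suggesting a significant linear relationship.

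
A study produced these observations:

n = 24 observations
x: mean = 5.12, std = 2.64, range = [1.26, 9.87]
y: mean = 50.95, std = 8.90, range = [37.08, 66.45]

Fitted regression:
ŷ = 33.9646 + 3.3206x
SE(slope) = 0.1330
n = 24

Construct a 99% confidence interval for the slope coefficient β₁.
The 99% CI for β₁ is (2.9457, 3.6955)

Confidence interval for the slope:

The 99% CI for β₁ is: β̂₁ ± t*(α/2, n-2) × SE(β̂₁)

Step 1: Find critical t-value
- Confidence level = 0.99
- Degrees of freedom = n - 2 = 24 - 2 = 22
- t*(α/2, 22) = 2.8188

Step 2: Calculate margin of error
Margin = 2.8188 × 0.1330 = 0.3749

Step 3: Construct interval
CI = 3.3206 ± 0.3749
CI = (2.9457, 3.6955)

Interpretation: intervals built this way capture the true β₁ in 99% of repeated samples; here the plausible range for the per-unit effect of x on y is 2.9457 to 3.6955.
The interval does not include 0, suggesting a significant linear relationship.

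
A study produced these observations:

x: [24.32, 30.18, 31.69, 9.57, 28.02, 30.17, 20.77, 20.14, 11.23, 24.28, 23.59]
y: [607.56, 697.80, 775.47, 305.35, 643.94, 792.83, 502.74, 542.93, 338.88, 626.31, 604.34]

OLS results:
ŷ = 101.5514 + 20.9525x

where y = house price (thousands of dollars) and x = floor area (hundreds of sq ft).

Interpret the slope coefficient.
An increase of one hundred sq ft in floor area is associated with a 20.9525 thousand dollars increase in predicted house price.

β₁ = 20.9525 is the change in predicted house price (thousand dollars) per additional hundred sq ft of floor area.

Interpretation:
- Floor area up by 1 hundred sq ft → predicted house price increases by 20.9525 thousand dollars
- This is a linear approximation: the same per-unit change is assumed across the whole observed x range
- The slope describes association in these data, not necessarily a causal effect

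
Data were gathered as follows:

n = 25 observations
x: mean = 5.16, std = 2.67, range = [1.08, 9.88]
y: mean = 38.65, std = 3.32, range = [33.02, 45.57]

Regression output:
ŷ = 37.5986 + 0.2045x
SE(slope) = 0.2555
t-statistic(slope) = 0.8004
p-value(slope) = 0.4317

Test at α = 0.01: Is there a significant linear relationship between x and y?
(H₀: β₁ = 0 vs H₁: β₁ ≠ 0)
p-value = 0.4317 ≥ α = 0.01, so we fail to reject H₀. The relationship is not significant.

Hypothesis test for the slope coefficient:

H₀: β₁ = 0 (no linear relationship)
H₁: β₁ ≠ 0 (linear relationship exists)

Test statistic: t = β̂₁ / SE(β̂₁) = 0.2045 / 0.2555 = 0.8004

With df = 23, the two-sided p-value for |t| = 0.8004 is 0.4317.

Decision rule: reject H₀ if p-value < α.
p-value = 0.4317 ≥ α = 0.01 → fail to reject H₀.

Conclusion: the linear association between x and y is not significant at the 1% level.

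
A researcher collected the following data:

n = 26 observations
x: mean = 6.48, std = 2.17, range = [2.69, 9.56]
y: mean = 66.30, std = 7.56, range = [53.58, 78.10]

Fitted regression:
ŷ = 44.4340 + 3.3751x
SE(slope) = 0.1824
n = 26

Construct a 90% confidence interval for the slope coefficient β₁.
The 90% CI for β₁ is (3.0630, 3.6872)

Confidence interval for the slope:

The 90% CI for β₁ is: β̂₁ ± t*(α/2, n-2) × SE(β̂₁)

Step 1: Find critical t-value
- Confidence level = 0.9
- Degrees of freedom = n - 2 = 26 - 2 = 24
- t*(α/2, 24) = 1.7109

Step 2: Calculate margin of error
Margin = 1.7109 × 0.1824 = 0.3121

Step 3: Construct interval
CI = 3.3751 ± 0.3121
CI = (3.0630, 3.6872)

Interpretation: each one-unit increase in x is associated with a change in mean y of between 3.0630 and 3.6872, with 90% confidence.
The interval does not include 0, suggesting a significant linear relationship.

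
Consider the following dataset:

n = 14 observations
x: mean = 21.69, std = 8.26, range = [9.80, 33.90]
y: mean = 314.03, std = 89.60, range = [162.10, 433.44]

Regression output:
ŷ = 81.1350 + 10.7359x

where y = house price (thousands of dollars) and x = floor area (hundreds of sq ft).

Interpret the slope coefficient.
For each additional hundred sq ft of floor area, predicted house price increases by approximately 10.7359 thousand dollars.

The slope β₁ = 10.7359 gives the rate at which the fitted house price changes with floor area.

Interpretation:
- Floor area up by 1 hundred sq ft → predicted house price increases by 10.7359 thousand dollars
- This is a linear approximation: the same per-unit change is assumed across the whole observed x range
- The slope describes association in these data, not necessarily a causal effect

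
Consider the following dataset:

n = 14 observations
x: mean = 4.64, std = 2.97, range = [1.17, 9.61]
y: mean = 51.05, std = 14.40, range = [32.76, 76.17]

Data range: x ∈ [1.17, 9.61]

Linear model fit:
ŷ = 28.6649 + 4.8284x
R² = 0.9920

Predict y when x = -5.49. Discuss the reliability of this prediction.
The equation gives ŷ = 2.1570; however x = -5.49 is 6.66 units below the observed range, so this extrapolated value should not be trusted.

Prediction calculation:
ŷ = 28.6649 + 4.8284 × (-5.49)
ŷ = 2.1570

Reliability:
- Data range: x ∈ [1.17, 9.61]
- Prediction point: x = -5.49 is 6.66 units below the observed range → this is EXTRAPOLATION, not interpolation

Why that matters here:
- R² describes fit only over the sampled x values; it says nothing about behaviour beyond them
- There are no observations near this x to validate the fitted line there

Report the number if required, but flag clearly that it is an extrapolation.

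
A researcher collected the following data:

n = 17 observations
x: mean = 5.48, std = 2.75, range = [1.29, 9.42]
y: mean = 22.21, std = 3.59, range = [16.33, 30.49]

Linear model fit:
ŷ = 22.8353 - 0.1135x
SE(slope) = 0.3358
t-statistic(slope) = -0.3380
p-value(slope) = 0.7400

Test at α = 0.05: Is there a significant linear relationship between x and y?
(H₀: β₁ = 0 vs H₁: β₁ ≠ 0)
Fail to reject H₀: p-value = 0.7400 ≥ α = 0.05. The linear relationship is not significant at the 5% level.

Hypothesis test for the slope coefficient:

H₀: β₁ = 0 (no linear relationship)
H₁: β₁ ≠ 0 (linear relationship exists)

Test statistic: t = β̂₁ / SE(β̂₁) = -0.1135 / 0.3358 = -0.3380

p = 0.7400: how often a slope estimate this far from 0 (in SE units) would arise by chance if β₁ were truly 0.

Decision rule: reject H₀ if p-value < α.
p-value = 0.7400 ≥ α = 0.05 → fail to reject H₀.

Conclusion: the linear association between x and y is not significant at the 5% level.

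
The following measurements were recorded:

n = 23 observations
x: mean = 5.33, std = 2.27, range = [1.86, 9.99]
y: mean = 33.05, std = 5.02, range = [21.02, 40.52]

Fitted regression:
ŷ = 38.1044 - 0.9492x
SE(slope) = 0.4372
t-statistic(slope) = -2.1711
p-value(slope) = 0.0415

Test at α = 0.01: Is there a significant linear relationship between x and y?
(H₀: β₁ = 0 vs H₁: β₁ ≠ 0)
Fail to reject H₀: p-value = 0.0415 ≥ α = 0.01. The linear relationship is not significant at the 1% level.

Hypothesis test for the slope coefficient:

H₀: β₁ = 0 (no linear relationship)
H₁: β₁ ≠ 0 (linear relationship exists)

Test statistic: t = β̂₁ / SE(β̂₁) = -0.9492 / 0.4372 = -2.1711

With df = 21, the two-sided p-value for |t| = 2.1711 is 0.0415.

Decision rule: reject H₀ if p-value < α.
p-value = 0.0415 ≥ α = 0.01 → fail to reject H₀.

There is not sufficient evidence at the 1% significance level to conclude that a linear relationship exists between x and y.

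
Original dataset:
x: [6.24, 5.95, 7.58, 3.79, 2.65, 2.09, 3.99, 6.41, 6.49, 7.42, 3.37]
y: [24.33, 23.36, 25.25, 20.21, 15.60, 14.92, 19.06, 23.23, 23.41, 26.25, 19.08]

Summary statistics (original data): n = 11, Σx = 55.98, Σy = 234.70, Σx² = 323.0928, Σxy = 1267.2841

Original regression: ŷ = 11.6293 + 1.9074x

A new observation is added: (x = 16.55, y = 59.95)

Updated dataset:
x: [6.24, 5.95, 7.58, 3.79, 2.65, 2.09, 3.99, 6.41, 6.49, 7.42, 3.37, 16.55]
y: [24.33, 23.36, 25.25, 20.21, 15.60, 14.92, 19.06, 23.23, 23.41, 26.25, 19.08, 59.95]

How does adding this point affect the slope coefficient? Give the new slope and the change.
The slope changes from 1.9074 to 3.0171 (change of +1.1097, or +58.2%).

The new point has HIGH LEVERAGE: x = 16.55 is far from the original mean x̄ = 55.98/11 ≈ 5.09 (original range [2.09, 7.58]).

Step 1: Update the sums with the new point (n goes from 11 to 12)
Σx  = 55.98 + 16.55 = 72.53
Σy  = 234.70 + 59.95 = 294.65
Σx² = 323.0928 + 16.55² = 323.0928 + 273.9025 = 596.9953
Σxy = 1267.2841 + 16.55×59.95 = 1267.2841 + 992.1725 = 2259.4566

Step 2: Recompute the slope with b₁ = (nΣxy − ΣxΣy) / (nΣx² − (Σx)²)
Numerator   = 12×2259.4566 − 72.53×294.65 = 27113.4792 − 21370.9645 = 5742.5147
Denominator = 12×596.9953 − 72.53² = 7163.9436 − 5260.6009 = 1903.3427
b₁(new) = 5742.5147 / 1903.3427 = 3.0171

(Same formula on the original sums: (11×1267.2841 − 55.98×234.70) / (11×323.0928 − 55.98²) = 801.6191 / 420.2604 = 1.9074, matching the given fit.)

Step 3: Change in slope
Δβ₁ = 3.0171 − 1.9074 = +1.1097
Relative change = +1.1097 / 1.9074 × 100% = +58.2%
→ the slope increases when the point is added.

A high-leverage point only changes the slope if it is off the original line; here y = 59.95 is above the original trend, so the slope increases.
In practice: investigate whether it comes from the same population as the rest of the sample; check such a point for data-entry or measurement error.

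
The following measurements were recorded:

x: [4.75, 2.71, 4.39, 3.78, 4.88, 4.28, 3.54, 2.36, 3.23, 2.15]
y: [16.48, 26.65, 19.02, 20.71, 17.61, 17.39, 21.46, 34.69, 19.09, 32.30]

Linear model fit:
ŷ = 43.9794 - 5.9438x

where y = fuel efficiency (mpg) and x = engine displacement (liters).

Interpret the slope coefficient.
For each additional liter of engine displacement, predicted fuel efficiency decreases by approximately 5.9438 mpg.

β₁ = -5.9438 is the change in predicted fuel efficiency (mpg) per additional liter of engine displacement.

Interpretation:
- Engine displacement up by 1 liter → predicted fuel efficiency decreases by 5.9438 mpg
- This is a linear approximation: the same per-unit change is assumed across the whole observed x range

The intercept β₀ = 43.9794 is the predicted fuel efficiency when engine displacement = 0; since the smallest observed x is 2.15, this is an extrapolation and mainly anchors the line.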